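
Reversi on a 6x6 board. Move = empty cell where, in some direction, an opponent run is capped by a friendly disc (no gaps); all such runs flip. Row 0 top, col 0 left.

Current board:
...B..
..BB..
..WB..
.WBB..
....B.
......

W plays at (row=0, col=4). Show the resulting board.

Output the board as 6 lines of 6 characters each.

Answer: ...BW.
..BW..
..WB..
.WBB..
....B.
......

Derivation:
Place W at (0,4); scan 8 dirs for brackets.
Dir NW: edge -> no flip
Dir N: edge -> no flip
Dir NE: edge -> no flip
Dir W: opp run (0,3), next='.' -> no flip
Dir E: first cell '.' (not opp) -> no flip
Dir SW: opp run (1,3) capped by W -> flip
Dir S: first cell '.' (not opp) -> no flip
Dir SE: first cell '.' (not opp) -> no flip
All flips: (1,3)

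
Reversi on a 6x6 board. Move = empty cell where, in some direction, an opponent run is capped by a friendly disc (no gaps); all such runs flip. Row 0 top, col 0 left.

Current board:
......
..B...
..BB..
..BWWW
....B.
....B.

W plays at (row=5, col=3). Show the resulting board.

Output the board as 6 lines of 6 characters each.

Answer: ......
..B...
..BB..
..BWWW
....W.
...WB.

Derivation:
Place W at (5,3); scan 8 dirs for brackets.
Dir NW: first cell '.' (not opp) -> no flip
Dir N: first cell '.' (not opp) -> no flip
Dir NE: opp run (4,4) capped by W -> flip
Dir W: first cell '.' (not opp) -> no flip
Dir E: opp run (5,4), next='.' -> no flip
Dir SW: edge -> no flip
Dir S: edge -> no flip
Dir SE: edge -> no flip
All flips: (4,4)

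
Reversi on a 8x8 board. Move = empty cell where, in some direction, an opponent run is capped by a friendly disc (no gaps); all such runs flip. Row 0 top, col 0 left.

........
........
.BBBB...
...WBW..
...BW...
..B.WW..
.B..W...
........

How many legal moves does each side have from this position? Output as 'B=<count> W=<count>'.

-- B to move --
(2,5): no bracket -> illegal
(2,6): no bracket -> illegal
(3,2): flips 1 -> legal
(3,6): flips 1 -> legal
(4,2): flips 1 -> legal
(4,5): flips 1 -> legal
(4,6): flips 1 -> legal
(5,3): no bracket -> illegal
(5,6): no bracket -> illegal
(6,3): no bracket -> illegal
(6,5): flips 1 -> legal
(6,6): flips 3 -> legal
(7,3): no bracket -> illegal
(7,4): flips 3 -> legal
(7,5): no bracket -> illegal
B mobility = 8
-- W to move --
(1,0): no bracket -> illegal
(1,1): flips 1 -> legal
(1,2): no bracket -> illegal
(1,3): flips 2 -> legal
(1,4): flips 2 -> legal
(1,5): flips 1 -> legal
(2,0): no bracket -> illegal
(2,5): no bracket -> illegal
(3,0): no bracket -> illegal
(3,1): no bracket -> illegal
(3,2): flips 1 -> legal
(4,1): no bracket -> illegal
(4,2): flips 1 -> legal
(4,5): no bracket -> illegal
(5,0): no bracket -> illegal
(5,1): no bracket -> illegal
(5,3): flips 1 -> legal
(6,0): no bracket -> illegal
(6,2): no bracket -> illegal
(6,3): no bracket -> illegal
(7,0): no bracket -> illegal
(7,1): no bracket -> illegal
(7,2): no bracket -> illegal
W mobility = 7

Answer: B=8 W=7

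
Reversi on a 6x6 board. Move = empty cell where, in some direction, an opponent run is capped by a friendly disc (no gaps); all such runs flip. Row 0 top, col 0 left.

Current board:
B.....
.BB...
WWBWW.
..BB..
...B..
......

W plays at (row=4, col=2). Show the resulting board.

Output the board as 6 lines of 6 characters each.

Place W at (4,2); scan 8 dirs for brackets.
Dir NW: first cell '.' (not opp) -> no flip
Dir N: opp run (3,2) (2,2) (1,2), next='.' -> no flip
Dir NE: opp run (3,3) capped by W -> flip
Dir W: first cell '.' (not opp) -> no flip
Dir E: opp run (4,3), next='.' -> no flip
Dir SW: first cell '.' (not opp) -> no flip
Dir S: first cell '.' (not opp) -> no flip
Dir SE: first cell '.' (not opp) -> no flip
All flips: (3,3)

Answer: B.....
.BB...
WWBWW.
..BW..
..WB..
......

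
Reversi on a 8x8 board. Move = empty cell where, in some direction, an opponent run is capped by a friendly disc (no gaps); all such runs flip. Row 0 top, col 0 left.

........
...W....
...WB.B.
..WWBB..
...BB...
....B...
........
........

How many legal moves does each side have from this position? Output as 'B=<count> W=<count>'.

Answer: B=7 W=8

Derivation:
-- B to move --
(0,2): flips 1 -> legal
(0,3): flips 3 -> legal
(0,4): no bracket -> illegal
(1,2): flips 1 -> legal
(1,4): no bracket -> illegal
(2,1): flips 1 -> legal
(2,2): flips 2 -> legal
(3,1): flips 2 -> legal
(4,1): no bracket -> illegal
(4,2): flips 1 -> legal
B mobility = 7
-- W to move --
(1,4): no bracket -> illegal
(1,5): flips 1 -> legal
(1,6): no bracket -> illegal
(1,7): no bracket -> illegal
(2,5): flips 1 -> legal
(2,7): no bracket -> illegal
(3,6): flips 2 -> legal
(3,7): no bracket -> illegal
(4,2): no bracket -> illegal
(4,5): flips 1 -> legal
(4,6): flips 2 -> legal
(5,2): no bracket -> illegal
(5,3): flips 1 -> legal
(5,5): flips 1 -> legal
(6,3): no bracket -> illegal
(6,4): no bracket -> illegal
(6,5): flips 2 -> legal
W mobility = 8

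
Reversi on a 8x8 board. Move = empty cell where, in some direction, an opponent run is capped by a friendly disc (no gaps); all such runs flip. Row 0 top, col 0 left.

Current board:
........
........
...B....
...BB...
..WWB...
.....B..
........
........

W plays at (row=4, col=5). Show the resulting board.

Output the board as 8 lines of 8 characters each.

Place W at (4,5); scan 8 dirs for brackets.
Dir NW: opp run (3,4) (2,3), next='.' -> no flip
Dir N: first cell '.' (not opp) -> no flip
Dir NE: first cell '.' (not opp) -> no flip
Dir W: opp run (4,4) capped by W -> flip
Dir E: first cell '.' (not opp) -> no flip
Dir SW: first cell '.' (not opp) -> no flip
Dir S: opp run (5,5), next='.' -> no flip
Dir SE: first cell '.' (not opp) -> no flip
All flips: (4,4)

Answer: ........
........
...B....
...BB...
..WWWW..
.....B..
........
........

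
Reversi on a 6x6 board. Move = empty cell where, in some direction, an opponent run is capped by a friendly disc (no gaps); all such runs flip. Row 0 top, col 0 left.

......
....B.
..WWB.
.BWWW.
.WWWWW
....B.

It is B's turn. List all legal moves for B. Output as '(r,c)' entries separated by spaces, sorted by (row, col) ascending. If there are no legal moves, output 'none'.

(1,1): no bracket -> illegal
(1,2): no bracket -> illegal
(1,3): flips 1 -> legal
(2,1): flips 4 -> legal
(2,5): no bracket -> illegal
(3,0): no bracket -> illegal
(3,5): flips 3 -> legal
(4,0): no bracket -> illegal
(5,0): flips 3 -> legal
(5,1): flips 3 -> legal
(5,2): no bracket -> illegal
(5,3): flips 1 -> legal
(5,5): no bracket -> illegal

Answer: (1,3) (2,1) (3,5) (5,0) (5,1) (5,3)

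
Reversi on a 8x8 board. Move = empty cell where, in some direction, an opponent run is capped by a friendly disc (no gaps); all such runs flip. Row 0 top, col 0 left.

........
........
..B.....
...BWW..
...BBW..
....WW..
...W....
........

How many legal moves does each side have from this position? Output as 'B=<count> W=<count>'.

-- B to move --
(2,3): no bracket -> illegal
(2,4): flips 1 -> legal
(2,5): flips 1 -> legal
(2,6): flips 1 -> legal
(3,6): flips 2 -> legal
(4,6): flips 1 -> legal
(5,2): no bracket -> illegal
(5,3): no bracket -> illegal
(5,6): no bracket -> illegal
(6,2): no bracket -> illegal
(6,4): flips 1 -> legal
(6,5): flips 1 -> legal
(6,6): flips 1 -> legal
(7,2): no bracket -> illegal
(7,3): no bracket -> illegal
(7,4): no bracket -> illegal
B mobility = 8
-- W to move --
(1,1): flips 3 -> legal
(1,2): no bracket -> illegal
(1,3): no bracket -> illegal
(2,1): no bracket -> illegal
(2,3): no bracket -> illegal
(2,4): no bracket -> illegal
(3,1): no bracket -> illegal
(3,2): flips 2 -> legal
(4,2): flips 2 -> legal
(5,2): flips 1 -> legal
(5,3): flips 1 -> legal
W mobility = 5

Answer: B=8 W=5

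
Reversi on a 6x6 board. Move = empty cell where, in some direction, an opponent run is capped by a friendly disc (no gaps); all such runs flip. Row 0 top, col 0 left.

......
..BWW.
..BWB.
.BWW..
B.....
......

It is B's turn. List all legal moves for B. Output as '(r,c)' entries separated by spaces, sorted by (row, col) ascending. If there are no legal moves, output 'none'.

(0,2): flips 1 -> legal
(0,3): no bracket -> illegal
(0,4): flips 2 -> legal
(0,5): no bracket -> illegal
(1,5): flips 2 -> legal
(2,1): no bracket -> illegal
(2,5): no bracket -> illegal
(3,4): flips 3 -> legal
(4,1): no bracket -> illegal
(4,2): flips 2 -> legal
(4,3): no bracket -> illegal
(4,4): flips 1 -> legal

Answer: (0,2) (0,4) (1,5) (3,4) (4,2) (4,4)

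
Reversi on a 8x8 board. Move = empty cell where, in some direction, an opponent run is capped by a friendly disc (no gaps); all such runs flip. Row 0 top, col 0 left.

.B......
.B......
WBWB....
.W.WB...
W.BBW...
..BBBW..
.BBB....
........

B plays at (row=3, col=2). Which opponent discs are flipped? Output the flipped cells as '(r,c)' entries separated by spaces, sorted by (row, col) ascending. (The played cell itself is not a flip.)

Answer: (3,3)

Derivation:
Dir NW: first cell 'B' (not opp) -> no flip
Dir N: opp run (2,2), next='.' -> no flip
Dir NE: first cell 'B' (not opp) -> no flip
Dir W: opp run (3,1), next='.' -> no flip
Dir E: opp run (3,3) capped by B -> flip
Dir SW: first cell '.' (not opp) -> no flip
Dir S: first cell 'B' (not opp) -> no flip
Dir SE: first cell 'B' (not opp) -> no flip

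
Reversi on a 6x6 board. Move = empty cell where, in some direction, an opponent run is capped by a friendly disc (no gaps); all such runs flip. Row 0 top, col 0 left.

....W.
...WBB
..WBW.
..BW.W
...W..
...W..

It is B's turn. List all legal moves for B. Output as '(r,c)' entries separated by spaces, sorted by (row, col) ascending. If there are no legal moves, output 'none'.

(0,2): no bracket -> illegal
(0,3): flips 1 -> legal
(0,5): no bracket -> illegal
(1,1): no bracket -> illegal
(1,2): flips 2 -> legal
(2,1): flips 1 -> legal
(2,5): flips 1 -> legal
(3,1): no bracket -> illegal
(3,4): flips 2 -> legal
(4,2): flips 2 -> legal
(4,4): no bracket -> illegal
(4,5): no bracket -> illegal
(5,2): no bracket -> illegal
(5,4): flips 1 -> legal

Answer: (0,3) (1,2) (2,1) (2,5) (3,4) (4,2) (5,4)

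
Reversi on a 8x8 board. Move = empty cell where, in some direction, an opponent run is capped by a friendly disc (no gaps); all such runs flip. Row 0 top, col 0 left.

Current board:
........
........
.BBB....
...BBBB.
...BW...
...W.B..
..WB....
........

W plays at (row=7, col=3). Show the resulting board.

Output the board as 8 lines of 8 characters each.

Place W at (7,3); scan 8 dirs for brackets.
Dir NW: first cell 'W' (not opp) -> no flip
Dir N: opp run (6,3) capped by W -> flip
Dir NE: first cell '.' (not opp) -> no flip
Dir W: first cell '.' (not opp) -> no flip
Dir E: first cell '.' (not opp) -> no flip
Dir SW: edge -> no flip
Dir S: edge -> no flip
Dir SE: edge -> no flip
All flips: (6,3)

Answer: ........
........
.BBB....
...BBBB.
...BW...
...W.B..
..WW....
...W....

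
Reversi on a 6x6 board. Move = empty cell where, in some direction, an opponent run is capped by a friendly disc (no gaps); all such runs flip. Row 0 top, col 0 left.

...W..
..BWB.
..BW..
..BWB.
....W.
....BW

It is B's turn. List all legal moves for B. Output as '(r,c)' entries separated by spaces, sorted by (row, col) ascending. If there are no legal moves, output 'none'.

(0,2): no bracket -> illegal
(0,4): flips 1 -> legal
(2,4): flips 1 -> legal
(3,5): no bracket -> illegal
(4,2): no bracket -> illegal
(4,3): no bracket -> illegal
(4,5): no bracket -> illegal
(5,3): no bracket -> illegal

Answer: (0,4) (2,4)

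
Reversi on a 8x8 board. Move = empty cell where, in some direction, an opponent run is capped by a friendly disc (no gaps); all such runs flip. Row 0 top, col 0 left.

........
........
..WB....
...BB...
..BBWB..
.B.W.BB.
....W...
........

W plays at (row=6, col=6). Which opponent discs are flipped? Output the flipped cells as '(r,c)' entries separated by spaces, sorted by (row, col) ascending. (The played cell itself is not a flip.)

Dir NW: opp run (5,5) capped by W -> flip
Dir N: opp run (5,6), next='.' -> no flip
Dir NE: first cell '.' (not opp) -> no flip
Dir W: first cell '.' (not opp) -> no flip
Dir E: first cell '.' (not opp) -> no flip
Dir SW: first cell '.' (not opp) -> no flip
Dir S: first cell '.' (not opp) -> no flip
Dir SE: first cell '.' (not opp) -> no flip

Answer: (5,5)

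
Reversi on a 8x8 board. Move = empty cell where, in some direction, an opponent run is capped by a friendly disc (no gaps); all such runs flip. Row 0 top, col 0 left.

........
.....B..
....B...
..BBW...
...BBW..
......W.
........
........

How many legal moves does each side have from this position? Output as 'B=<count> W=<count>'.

-- B to move --
(2,3): no bracket -> illegal
(2,5): flips 1 -> legal
(3,5): flips 1 -> legal
(3,6): no bracket -> illegal
(4,6): flips 1 -> legal
(4,7): no bracket -> illegal
(5,4): no bracket -> illegal
(5,5): no bracket -> illegal
(5,7): no bracket -> illegal
(6,5): no bracket -> illegal
(6,6): no bracket -> illegal
(6,7): no bracket -> illegal
B mobility = 3
-- W to move --
(0,4): no bracket -> illegal
(0,5): no bracket -> illegal
(0,6): no bracket -> illegal
(1,3): no bracket -> illegal
(1,4): flips 1 -> legal
(1,6): no bracket -> illegal
(2,1): no bracket -> illegal
(2,2): no bracket -> illegal
(2,3): no bracket -> illegal
(2,5): no bracket -> illegal
(2,6): no bracket -> illegal
(3,1): flips 2 -> legal
(3,5): no bracket -> illegal
(4,1): no bracket -> illegal
(4,2): flips 2 -> legal
(5,2): flips 1 -> legal
(5,3): no bracket -> illegal
(5,4): flips 1 -> legal
(5,5): no bracket -> illegal
W mobility = 5

Answer: B=3 W=5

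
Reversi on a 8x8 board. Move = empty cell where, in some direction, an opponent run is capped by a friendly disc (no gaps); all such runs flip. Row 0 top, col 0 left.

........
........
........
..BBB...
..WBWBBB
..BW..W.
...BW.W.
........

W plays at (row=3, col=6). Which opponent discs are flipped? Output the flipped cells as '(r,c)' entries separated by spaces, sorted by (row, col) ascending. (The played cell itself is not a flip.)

Dir NW: first cell '.' (not opp) -> no flip
Dir N: first cell '.' (not opp) -> no flip
Dir NE: first cell '.' (not opp) -> no flip
Dir W: first cell '.' (not opp) -> no flip
Dir E: first cell '.' (not opp) -> no flip
Dir SW: opp run (4,5), next='.' -> no flip
Dir S: opp run (4,6) capped by W -> flip
Dir SE: opp run (4,7), next=edge -> no flip

Answer: (4,6)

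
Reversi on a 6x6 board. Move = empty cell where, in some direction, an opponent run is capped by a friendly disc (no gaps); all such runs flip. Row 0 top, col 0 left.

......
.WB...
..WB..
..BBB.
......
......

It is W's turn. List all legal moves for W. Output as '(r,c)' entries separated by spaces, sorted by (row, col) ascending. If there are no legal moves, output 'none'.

(0,1): no bracket -> illegal
(0,2): flips 1 -> legal
(0,3): no bracket -> illegal
(1,3): flips 1 -> legal
(1,4): no bracket -> illegal
(2,1): no bracket -> illegal
(2,4): flips 1 -> legal
(2,5): no bracket -> illegal
(3,1): no bracket -> illegal
(3,5): no bracket -> illegal
(4,1): no bracket -> illegal
(4,2): flips 1 -> legal
(4,3): no bracket -> illegal
(4,4): flips 1 -> legal
(4,5): no bracket -> illegal

Answer: (0,2) (1,3) (2,4) (4,2) (4,4)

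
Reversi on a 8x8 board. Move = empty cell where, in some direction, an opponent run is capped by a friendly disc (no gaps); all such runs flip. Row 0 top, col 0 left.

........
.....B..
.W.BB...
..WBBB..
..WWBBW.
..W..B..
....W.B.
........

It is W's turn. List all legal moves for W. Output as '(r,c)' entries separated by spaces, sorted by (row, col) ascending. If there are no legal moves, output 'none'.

Answer: (0,6) (1,3) (1,4) (2,5) (3,6)

Derivation:
(0,4): no bracket -> illegal
(0,5): no bracket -> illegal
(0,6): flips 3 -> legal
(1,2): no bracket -> illegal
(1,3): flips 4 -> legal
(1,4): flips 1 -> legal
(1,6): no bracket -> illegal
(2,2): no bracket -> illegal
(2,5): flips 1 -> legal
(2,6): no bracket -> illegal
(3,6): flips 3 -> legal
(5,3): no bracket -> illegal
(5,4): no bracket -> illegal
(5,6): no bracket -> illegal
(5,7): no bracket -> illegal
(6,5): no bracket -> illegal
(6,7): no bracket -> illegal
(7,5): no bracket -> illegal
(7,6): no bracket -> illegal
(7,7): no bracket -> illegal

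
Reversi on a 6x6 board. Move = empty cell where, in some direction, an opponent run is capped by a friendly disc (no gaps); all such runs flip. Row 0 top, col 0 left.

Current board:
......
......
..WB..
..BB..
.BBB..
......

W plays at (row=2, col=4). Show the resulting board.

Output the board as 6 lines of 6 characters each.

Place W at (2,4); scan 8 dirs for brackets.
Dir NW: first cell '.' (not opp) -> no flip
Dir N: first cell '.' (not opp) -> no flip
Dir NE: first cell '.' (not opp) -> no flip
Dir W: opp run (2,3) capped by W -> flip
Dir E: first cell '.' (not opp) -> no flip
Dir SW: opp run (3,3) (4,2), next='.' -> no flip
Dir S: first cell '.' (not opp) -> no flip
Dir SE: first cell '.' (not opp) -> no flip
All flips: (2,3)

Answer: ......
......
..WWW.
..BB..
.BBB..
......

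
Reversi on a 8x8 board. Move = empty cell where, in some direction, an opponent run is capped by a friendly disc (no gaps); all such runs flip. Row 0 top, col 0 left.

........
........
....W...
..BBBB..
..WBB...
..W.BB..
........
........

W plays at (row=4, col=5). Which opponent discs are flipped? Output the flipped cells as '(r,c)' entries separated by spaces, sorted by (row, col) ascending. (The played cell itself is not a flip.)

Dir NW: opp run (3,4), next='.' -> no flip
Dir N: opp run (3,5), next='.' -> no flip
Dir NE: first cell '.' (not opp) -> no flip
Dir W: opp run (4,4) (4,3) capped by W -> flip
Dir E: first cell '.' (not opp) -> no flip
Dir SW: opp run (5,4), next='.' -> no flip
Dir S: opp run (5,5), next='.' -> no flip
Dir SE: first cell '.' (not opp) -> no flip

Answer: (4,3) (4,4)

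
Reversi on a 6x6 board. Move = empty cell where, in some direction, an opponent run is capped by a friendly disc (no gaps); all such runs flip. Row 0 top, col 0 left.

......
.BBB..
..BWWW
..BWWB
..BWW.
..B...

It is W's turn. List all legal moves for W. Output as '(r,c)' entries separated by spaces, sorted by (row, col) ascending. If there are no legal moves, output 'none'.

Answer: (0,0) (0,1) (0,2) (0,3) (2,1) (3,1) (4,1) (4,5) (5,1)

Derivation:
(0,0): flips 2 -> legal
(0,1): flips 1 -> legal
(0,2): flips 1 -> legal
(0,3): flips 1 -> legal
(0,4): no bracket -> illegal
(1,0): no bracket -> illegal
(1,4): no bracket -> illegal
(2,0): no bracket -> illegal
(2,1): flips 2 -> legal
(3,1): flips 1 -> legal
(4,1): flips 2 -> legal
(4,5): flips 1 -> legal
(5,1): flips 1 -> legal
(5,3): no bracket -> illegal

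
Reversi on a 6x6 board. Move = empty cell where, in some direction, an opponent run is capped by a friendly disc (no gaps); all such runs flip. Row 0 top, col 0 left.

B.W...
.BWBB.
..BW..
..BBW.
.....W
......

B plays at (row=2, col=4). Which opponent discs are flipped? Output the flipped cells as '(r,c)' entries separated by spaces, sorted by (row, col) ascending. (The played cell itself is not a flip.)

Answer: (2,3)

Derivation:
Dir NW: first cell 'B' (not opp) -> no flip
Dir N: first cell 'B' (not opp) -> no flip
Dir NE: first cell '.' (not opp) -> no flip
Dir W: opp run (2,3) capped by B -> flip
Dir E: first cell '.' (not opp) -> no flip
Dir SW: first cell 'B' (not opp) -> no flip
Dir S: opp run (3,4), next='.' -> no flip
Dir SE: first cell '.' (not opp) -> no flip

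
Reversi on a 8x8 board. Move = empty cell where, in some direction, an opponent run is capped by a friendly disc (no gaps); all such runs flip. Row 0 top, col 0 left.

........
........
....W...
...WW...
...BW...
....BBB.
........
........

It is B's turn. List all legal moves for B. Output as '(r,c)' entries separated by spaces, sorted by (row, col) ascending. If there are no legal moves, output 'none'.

(1,3): no bracket -> illegal
(1,4): flips 3 -> legal
(1,5): no bracket -> illegal
(2,2): flips 2 -> legal
(2,3): flips 1 -> legal
(2,5): flips 1 -> legal
(3,2): no bracket -> illegal
(3,5): no bracket -> illegal
(4,2): no bracket -> illegal
(4,5): flips 1 -> legal
(5,3): no bracket -> illegal

Answer: (1,4) (2,2) (2,3) (2,5) (4,5)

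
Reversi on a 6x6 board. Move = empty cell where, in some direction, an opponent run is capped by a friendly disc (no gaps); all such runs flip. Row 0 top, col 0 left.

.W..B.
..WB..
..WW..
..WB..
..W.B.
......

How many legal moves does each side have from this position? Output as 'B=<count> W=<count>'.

Answer: B=3 W=6

Derivation:
-- B to move --
(0,0): no bracket -> illegal
(0,2): no bracket -> illegal
(0,3): no bracket -> illegal
(1,0): no bracket -> illegal
(1,1): flips 2 -> legal
(1,4): no bracket -> illegal
(2,1): no bracket -> illegal
(2,4): no bracket -> illegal
(3,1): flips 2 -> legal
(3,4): no bracket -> illegal
(4,1): no bracket -> illegal
(4,3): no bracket -> illegal
(5,1): flips 1 -> legal
(5,2): no bracket -> illegal
(5,3): no bracket -> illegal
B mobility = 3
-- W to move --
(0,2): no bracket -> illegal
(0,3): flips 1 -> legal
(0,5): no bracket -> illegal
(1,4): flips 1 -> legal
(1,5): no bracket -> illegal
(2,4): flips 1 -> legal
(3,4): flips 1 -> legal
(3,5): no bracket -> illegal
(4,3): flips 1 -> legal
(4,5): no bracket -> illegal
(5,3): no bracket -> illegal
(5,4): no bracket -> illegal
(5,5): flips 2 -> legal
W mobility = 6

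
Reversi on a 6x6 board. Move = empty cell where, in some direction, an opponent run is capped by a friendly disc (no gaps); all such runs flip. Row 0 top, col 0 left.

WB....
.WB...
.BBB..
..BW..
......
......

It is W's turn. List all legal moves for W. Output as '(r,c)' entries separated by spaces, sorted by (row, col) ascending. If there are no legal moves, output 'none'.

(0,2): flips 1 -> legal
(0,3): no bracket -> illegal
(1,0): no bracket -> illegal
(1,3): flips 2 -> legal
(1,4): no bracket -> illegal
(2,0): no bracket -> illegal
(2,4): no bracket -> illegal
(3,0): no bracket -> illegal
(3,1): flips 2 -> legal
(3,4): no bracket -> illegal
(4,1): no bracket -> illegal
(4,2): no bracket -> illegal
(4,3): no bracket -> illegal

Answer: (0,2) (1,3) (3,1)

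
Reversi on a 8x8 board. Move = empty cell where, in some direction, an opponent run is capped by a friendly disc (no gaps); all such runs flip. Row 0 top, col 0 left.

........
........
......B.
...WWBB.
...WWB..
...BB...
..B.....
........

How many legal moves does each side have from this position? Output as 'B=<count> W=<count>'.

-- B to move --
(2,2): no bracket -> illegal
(2,3): flips 3 -> legal
(2,4): flips 2 -> legal
(2,5): no bracket -> illegal
(3,2): flips 3 -> legal
(4,2): flips 2 -> legal
(5,2): no bracket -> illegal
(5,5): no bracket -> illegal
B mobility = 4
-- W to move --
(1,5): no bracket -> illegal
(1,6): no bracket -> illegal
(1,7): flips 2 -> legal
(2,4): no bracket -> illegal
(2,5): no bracket -> illegal
(2,7): no bracket -> illegal
(3,7): flips 2 -> legal
(4,2): no bracket -> illegal
(4,6): flips 1 -> legal
(4,7): no bracket -> illegal
(5,1): no bracket -> illegal
(5,2): no bracket -> illegal
(5,5): no bracket -> illegal
(5,6): flips 1 -> legal
(6,1): no bracket -> illegal
(6,3): flips 1 -> legal
(6,4): flips 1 -> legal
(6,5): flips 1 -> legal
(7,1): flips 2 -> legal
(7,2): no bracket -> illegal
(7,3): no bracket -> illegal
W mobility = 8

Answer: B=4 W=8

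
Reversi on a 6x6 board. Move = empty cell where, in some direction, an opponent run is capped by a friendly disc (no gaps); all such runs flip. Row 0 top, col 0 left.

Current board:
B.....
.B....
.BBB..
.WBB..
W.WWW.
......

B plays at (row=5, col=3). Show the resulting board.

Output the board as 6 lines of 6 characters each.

Answer: B.....
.B....
.BBB..
.WBB..
W.WBW.
...B..

Derivation:
Place B at (5,3); scan 8 dirs for brackets.
Dir NW: opp run (4,2) (3,1), next='.' -> no flip
Dir N: opp run (4,3) capped by B -> flip
Dir NE: opp run (4,4), next='.' -> no flip
Dir W: first cell '.' (not opp) -> no flip
Dir E: first cell '.' (not opp) -> no flip
Dir SW: edge -> no flip
Dir S: edge -> no flip
Dir SE: edge -> no flip
All flips: (4,3)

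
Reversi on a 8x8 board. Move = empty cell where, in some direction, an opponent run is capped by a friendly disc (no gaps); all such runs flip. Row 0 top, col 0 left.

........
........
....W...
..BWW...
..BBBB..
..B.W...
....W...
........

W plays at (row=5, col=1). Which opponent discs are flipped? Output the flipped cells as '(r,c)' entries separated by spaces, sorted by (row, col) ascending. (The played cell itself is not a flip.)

Answer: (4,2)

Derivation:
Dir NW: first cell '.' (not opp) -> no flip
Dir N: first cell '.' (not opp) -> no flip
Dir NE: opp run (4,2) capped by W -> flip
Dir W: first cell '.' (not opp) -> no flip
Dir E: opp run (5,2), next='.' -> no flip
Dir SW: first cell '.' (not opp) -> no flip
Dir S: first cell '.' (not opp) -> no flip
Dir SE: first cell '.' (not opp) -> no flip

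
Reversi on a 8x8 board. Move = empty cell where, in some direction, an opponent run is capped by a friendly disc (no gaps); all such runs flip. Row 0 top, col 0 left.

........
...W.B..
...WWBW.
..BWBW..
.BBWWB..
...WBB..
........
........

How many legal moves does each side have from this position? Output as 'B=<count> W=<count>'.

-- B to move --
(0,2): no bracket -> illegal
(0,3): no bracket -> illegal
(0,4): no bracket -> illegal
(1,2): flips 1 -> legal
(1,4): flips 2 -> legal
(1,6): no bracket -> illegal
(1,7): no bracket -> illegal
(2,2): flips 4 -> legal
(2,7): flips 1 -> legal
(3,6): flips 1 -> legal
(3,7): flips 1 -> legal
(4,6): no bracket -> illegal
(5,2): flips 2 -> legal
(6,2): no bracket -> illegal
(6,3): no bracket -> illegal
(6,4): flips 1 -> legal
B mobility = 8
-- W to move --
(0,4): flips 1 -> legal
(0,5): flips 2 -> legal
(0,6): flips 1 -> legal
(1,4): no bracket -> illegal
(1,6): flips 2 -> legal
(2,1): flips 1 -> legal
(2,2): no bracket -> illegal
(3,0): no bracket -> illegal
(3,1): flips 2 -> legal
(3,6): no bracket -> illegal
(4,0): flips 2 -> legal
(4,6): flips 1 -> legal
(5,0): flips 2 -> legal
(5,1): flips 1 -> legal
(5,2): no bracket -> illegal
(5,6): flips 4 -> legal
(6,3): no bracket -> illegal
(6,4): flips 1 -> legal
(6,5): flips 3 -> legal
(6,6): flips 1 -> legal
W mobility = 14

Answer: B=8 W=14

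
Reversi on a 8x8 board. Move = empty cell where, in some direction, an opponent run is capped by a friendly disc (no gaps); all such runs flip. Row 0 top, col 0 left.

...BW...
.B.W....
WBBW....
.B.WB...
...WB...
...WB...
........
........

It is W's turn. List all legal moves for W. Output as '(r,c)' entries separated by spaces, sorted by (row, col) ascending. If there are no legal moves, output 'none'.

(0,0): flips 2 -> legal
(0,1): no bracket -> illegal
(0,2): flips 2 -> legal
(1,0): no bracket -> illegal
(1,2): no bracket -> illegal
(1,4): no bracket -> illegal
(2,4): no bracket -> illegal
(2,5): flips 1 -> legal
(3,0): no bracket -> illegal
(3,2): no bracket -> illegal
(3,5): flips 2 -> legal
(4,0): flips 2 -> legal
(4,1): no bracket -> illegal
(4,2): flips 1 -> legal
(4,5): flips 2 -> legal
(5,5): flips 2 -> legal
(6,3): no bracket -> illegal
(6,4): no bracket -> illegal
(6,5): flips 1 -> legal

Answer: (0,0) (0,2) (2,5) (3,5) (4,0) (4,2) (4,5) (5,5) (6,5)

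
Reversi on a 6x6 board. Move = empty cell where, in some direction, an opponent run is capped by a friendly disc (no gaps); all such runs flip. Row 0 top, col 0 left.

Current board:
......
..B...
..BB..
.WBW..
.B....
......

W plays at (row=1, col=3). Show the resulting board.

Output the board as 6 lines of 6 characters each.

Place W at (1,3); scan 8 dirs for brackets.
Dir NW: first cell '.' (not opp) -> no flip
Dir N: first cell '.' (not opp) -> no flip
Dir NE: first cell '.' (not opp) -> no flip
Dir W: opp run (1,2), next='.' -> no flip
Dir E: first cell '.' (not opp) -> no flip
Dir SW: opp run (2,2) capped by W -> flip
Dir S: opp run (2,3) capped by W -> flip
Dir SE: first cell '.' (not opp) -> no flip
All flips: (2,2) (2,3)

Answer: ......
..BW..
..WW..
.WBW..
.B....
......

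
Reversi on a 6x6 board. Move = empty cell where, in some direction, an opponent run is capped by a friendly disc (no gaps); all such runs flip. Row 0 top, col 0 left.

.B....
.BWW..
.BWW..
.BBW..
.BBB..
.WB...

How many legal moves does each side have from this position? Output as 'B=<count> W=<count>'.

-- B to move --
(0,2): flips 2 -> legal
(0,3): flips 4 -> legal
(0,4): flips 2 -> legal
(1,4): flips 3 -> legal
(2,4): flips 3 -> legal
(3,4): flips 3 -> legal
(4,0): no bracket -> illegal
(4,4): flips 2 -> legal
(5,0): flips 1 -> legal
B mobility = 8
-- W to move --
(0,0): flips 1 -> legal
(0,2): no bracket -> illegal
(1,0): flips 1 -> legal
(2,0): flips 1 -> legal
(3,0): flips 3 -> legal
(3,4): no bracket -> illegal
(4,0): flips 1 -> legal
(4,4): no bracket -> illegal
(5,0): flips 2 -> legal
(5,3): flips 2 -> legal
(5,4): no bracket -> illegal
W mobility = 7

Answer: B=8 W=7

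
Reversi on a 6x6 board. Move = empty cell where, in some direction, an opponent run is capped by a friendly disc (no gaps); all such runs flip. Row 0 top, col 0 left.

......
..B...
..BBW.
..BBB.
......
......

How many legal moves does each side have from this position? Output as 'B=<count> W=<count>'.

Answer: B=3 W=3

Derivation:
-- B to move --
(1,3): no bracket -> illegal
(1,4): flips 1 -> legal
(1,5): flips 1 -> legal
(2,5): flips 1 -> legal
(3,5): no bracket -> illegal
B mobility = 3
-- W to move --
(0,1): no bracket -> illegal
(0,2): no bracket -> illegal
(0,3): no bracket -> illegal
(1,1): no bracket -> illegal
(1,3): no bracket -> illegal
(1,4): no bracket -> illegal
(2,1): flips 2 -> legal
(2,5): no bracket -> illegal
(3,1): no bracket -> illegal
(3,5): no bracket -> illegal
(4,1): no bracket -> illegal
(4,2): flips 1 -> legal
(4,3): no bracket -> illegal
(4,4): flips 1 -> legal
(4,5): no bracket -> illegal
W mobility = 3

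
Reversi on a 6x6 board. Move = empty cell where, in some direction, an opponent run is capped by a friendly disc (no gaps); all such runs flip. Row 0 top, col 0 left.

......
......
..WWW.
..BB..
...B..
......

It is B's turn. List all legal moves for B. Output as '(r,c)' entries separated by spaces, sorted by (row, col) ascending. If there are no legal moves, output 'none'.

(1,1): flips 1 -> legal
(1,2): flips 1 -> legal
(1,3): flips 1 -> legal
(1,4): flips 1 -> legal
(1,5): flips 1 -> legal
(2,1): no bracket -> illegal
(2,5): no bracket -> illegal
(3,1): no bracket -> illegal
(3,4): no bracket -> illegal
(3,5): no bracket -> illegal

Answer: (1,1) (1,2) (1,3) (1,4) (1,5)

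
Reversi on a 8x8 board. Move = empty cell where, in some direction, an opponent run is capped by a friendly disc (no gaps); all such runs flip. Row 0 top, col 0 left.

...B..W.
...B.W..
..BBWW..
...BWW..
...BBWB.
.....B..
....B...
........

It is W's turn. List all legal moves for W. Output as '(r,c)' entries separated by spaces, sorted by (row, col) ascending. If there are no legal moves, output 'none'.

(0,2): flips 1 -> legal
(0,4): no bracket -> illegal
(1,1): no bracket -> illegal
(1,2): flips 1 -> legal
(1,4): no bracket -> illegal
(2,1): flips 2 -> legal
(3,1): no bracket -> illegal
(3,2): flips 1 -> legal
(3,6): no bracket -> illegal
(3,7): no bracket -> illegal
(4,2): flips 3 -> legal
(4,7): flips 1 -> legal
(5,2): flips 1 -> legal
(5,3): flips 1 -> legal
(5,4): flips 1 -> legal
(5,6): no bracket -> illegal
(5,7): flips 1 -> legal
(6,3): no bracket -> illegal
(6,5): flips 1 -> legal
(6,6): no bracket -> illegal
(7,3): no bracket -> illegal
(7,4): no bracket -> illegal
(7,5): no bracket -> illegal

Answer: (0,2) (1,2) (2,1) (3,2) (4,2) (4,7) (5,2) (5,3) (5,4) (5,7) (6,5)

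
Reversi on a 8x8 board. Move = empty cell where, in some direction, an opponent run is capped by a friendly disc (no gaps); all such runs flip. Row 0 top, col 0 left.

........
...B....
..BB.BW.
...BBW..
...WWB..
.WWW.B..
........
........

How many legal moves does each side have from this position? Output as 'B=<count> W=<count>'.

Answer: B=6 W=9

Derivation:
-- B to move --
(1,5): no bracket -> illegal
(1,6): no bracket -> illegal
(1,7): no bracket -> illegal
(2,4): no bracket -> illegal
(2,7): flips 1 -> legal
(3,2): no bracket -> illegal
(3,6): flips 1 -> legal
(3,7): no bracket -> illegal
(4,0): no bracket -> illegal
(4,1): no bracket -> illegal
(4,2): flips 2 -> legal
(4,6): no bracket -> illegal
(5,0): no bracket -> illegal
(5,4): flips 1 -> legal
(6,0): no bracket -> illegal
(6,1): flips 2 -> legal
(6,2): no bracket -> illegal
(6,3): flips 2 -> legal
(6,4): no bracket -> illegal
B mobility = 6
-- W to move --
(0,2): no bracket -> illegal
(0,3): flips 3 -> legal
(0,4): no bracket -> illegal
(1,1): flips 2 -> legal
(1,2): no bracket -> illegal
(1,4): no bracket -> illegal
(1,5): flips 1 -> legal
(1,6): flips 2 -> legal
(2,1): no bracket -> illegal
(2,4): flips 2 -> legal
(3,1): no bracket -> illegal
(3,2): flips 2 -> legal
(3,6): no bracket -> illegal
(4,2): no bracket -> illegal
(4,6): flips 1 -> legal
(5,4): no bracket -> illegal
(5,6): no bracket -> illegal
(6,4): no bracket -> illegal
(6,5): flips 2 -> legal
(6,6): flips 1 -> legal
W mobility = 9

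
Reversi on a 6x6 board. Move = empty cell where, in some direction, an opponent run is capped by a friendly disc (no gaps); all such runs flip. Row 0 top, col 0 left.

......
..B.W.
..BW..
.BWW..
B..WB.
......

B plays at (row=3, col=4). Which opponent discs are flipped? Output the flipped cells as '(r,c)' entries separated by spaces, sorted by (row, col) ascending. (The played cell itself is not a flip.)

Answer: (2,3) (3,2) (3,3)

Derivation:
Dir NW: opp run (2,3) capped by B -> flip
Dir N: first cell '.' (not opp) -> no flip
Dir NE: first cell '.' (not opp) -> no flip
Dir W: opp run (3,3) (3,2) capped by B -> flip
Dir E: first cell '.' (not opp) -> no flip
Dir SW: opp run (4,3), next='.' -> no flip
Dir S: first cell 'B' (not opp) -> no flip
Dir SE: first cell '.' (not opp) -> no flip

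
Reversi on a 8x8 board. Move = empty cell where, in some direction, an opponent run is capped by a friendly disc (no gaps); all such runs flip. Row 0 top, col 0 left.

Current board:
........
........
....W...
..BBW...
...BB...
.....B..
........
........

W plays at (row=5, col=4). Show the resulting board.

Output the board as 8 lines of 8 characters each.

Answer: ........
........
....W...
..BBW...
...BW...
....WB..
........
........

Derivation:
Place W at (5,4); scan 8 dirs for brackets.
Dir NW: opp run (4,3) (3,2), next='.' -> no flip
Dir N: opp run (4,4) capped by W -> flip
Dir NE: first cell '.' (not opp) -> no flip
Dir W: first cell '.' (not opp) -> no flip
Dir E: opp run (5,5), next='.' -> no flip
Dir SW: first cell '.' (not opp) -> no flip
Dir S: first cell '.' (not opp) -> no flip
Dir SE: first cell '.' (not opp) -> no flip
All flips: (4,4)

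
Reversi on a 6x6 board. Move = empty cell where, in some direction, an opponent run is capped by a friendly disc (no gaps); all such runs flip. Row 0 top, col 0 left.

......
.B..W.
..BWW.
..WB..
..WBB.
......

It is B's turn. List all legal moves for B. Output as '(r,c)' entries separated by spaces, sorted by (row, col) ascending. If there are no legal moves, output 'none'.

Answer: (1,3) (1,5) (2,1) (2,5) (3,1) (4,1) (5,1) (5,2)

Derivation:
(0,3): no bracket -> illegal
(0,4): no bracket -> illegal
(0,5): no bracket -> illegal
(1,2): no bracket -> illegal
(1,3): flips 1 -> legal
(1,5): flips 1 -> legal
(2,1): flips 1 -> legal
(2,5): flips 2 -> legal
(3,1): flips 1 -> legal
(3,4): no bracket -> illegal
(3,5): no bracket -> illegal
(4,1): flips 1 -> legal
(5,1): flips 1 -> legal
(5,2): flips 2 -> legal
(5,3): no bracket -> illegal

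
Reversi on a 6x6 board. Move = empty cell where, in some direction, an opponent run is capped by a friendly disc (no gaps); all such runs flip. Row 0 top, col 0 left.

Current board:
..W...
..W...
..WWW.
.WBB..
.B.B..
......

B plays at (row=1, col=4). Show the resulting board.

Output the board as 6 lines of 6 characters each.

Answer: ..W...
..W.B.
..WBW.
.WBB..
.B.B..
......

Derivation:
Place B at (1,4); scan 8 dirs for brackets.
Dir NW: first cell '.' (not opp) -> no flip
Dir N: first cell '.' (not opp) -> no flip
Dir NE: first cell '.' (not opp) -> no flip
Dir W: first cell '.' (not opp) -> no flip
Dir E: first cell '.' (not opp) -> no flip
Dir SW: opp run (2,3) capped by B -> flip
Dir S: opp run (2,4), next='.' -> no flip
Dir SE: first cell '.' (not opp) -> no flip
All flips: (2,3)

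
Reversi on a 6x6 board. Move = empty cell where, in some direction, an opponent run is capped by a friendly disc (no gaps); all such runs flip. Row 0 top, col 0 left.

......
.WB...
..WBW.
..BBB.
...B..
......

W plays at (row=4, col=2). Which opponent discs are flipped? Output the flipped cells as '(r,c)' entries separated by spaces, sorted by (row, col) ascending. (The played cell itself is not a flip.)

Answer: (3,2) (3,3)

Derivation:
Dir NW: first cell '.' (not opp) -> no flip
Dir N: opp run (3,2) capped by W -> flip
Dir NE: opp run (3,3) capped by W -> flip
Dir W: first cell '.' (not opp) -> no flip
Dir E: opp run (4,3), next='.' -> no flip
Dir SW: first cell '.' (not opp) -> no flip
Dir S: first cell '.' (not opp) -> no flip
Dir SE: first cell '.' (not opp) -> no flip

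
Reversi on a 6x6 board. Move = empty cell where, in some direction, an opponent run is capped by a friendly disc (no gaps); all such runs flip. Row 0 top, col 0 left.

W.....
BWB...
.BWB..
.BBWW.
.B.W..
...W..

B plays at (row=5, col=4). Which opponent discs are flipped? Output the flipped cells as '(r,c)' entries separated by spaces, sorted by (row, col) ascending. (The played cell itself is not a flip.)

Answer: (4,3)

Derivation:
Dir NW: opp run (4,3) capped by B -> flip
Dir N: first cell '.' (not opp) -> no flip
Dir NE: first cell '.' (not opp) -> no flip
Dir W: opp run (5,3), next='.' -> no flip
Dir E: first cell '.' (not opp) -> no flip
Dir SW: edge -> no flip
Dir S: edge -> no flip
Dir SE: edge -> no flip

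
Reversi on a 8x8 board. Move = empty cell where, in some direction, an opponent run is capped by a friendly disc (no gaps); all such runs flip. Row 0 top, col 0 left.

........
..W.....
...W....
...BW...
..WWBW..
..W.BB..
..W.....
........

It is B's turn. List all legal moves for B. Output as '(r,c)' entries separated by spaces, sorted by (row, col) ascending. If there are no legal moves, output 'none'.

(0,1): no bracket -> illegal
(0,2): no bracket -> illegal
(0,3): no bracket -> illegal
(1,1): no bracket -> illegal
(1,3): flips 1 -> legal
(1,4): no bracket -> illegal
(2,1): no bracket -> illegal
(2,2): no bracket -> illegal
(2,4): flips 1 -> legal
(2,5): no bracket -> illegal
(3,1): no bracket -> illegal
(3,2): flips 1 -> legal
(3,5): flips 2 -> legal
(3,6): flips 1 -> legal
(4,1): flips 2 -> legal
(4,6): flips 1 -> legal
(5,1): flips 1 -> legal
(5,3): flips 1 -> legal
(5,6): no bracket -> illegal
(6,1): no bracket -> illegal
(6,3): no bracket -> illegal
(7,1): no bracket -> illegal
(7,2): no bracket -> illegal
(7,3): no bracket -> illegal

Answer: (1,3) (2,4) (3,2) (3,5) (3,6) (4,1) (4,6) (5,1) (5,3)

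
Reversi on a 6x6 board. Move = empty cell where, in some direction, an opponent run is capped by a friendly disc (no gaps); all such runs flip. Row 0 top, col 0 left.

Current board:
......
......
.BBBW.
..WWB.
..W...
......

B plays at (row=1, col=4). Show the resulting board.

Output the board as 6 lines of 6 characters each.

Answer: ......
....B.
.BBBB.
..WWB.
..W...
......

Derivation:
Place B at (1,4); scan 8 dirs for brackets.
Dir NW: first cell '.' (not opp) -> no flip
Dir N: first cell '.' (not opp) -> no flip
Dir NE: first cell '.' (not opp) -> no flip
Dir W: first cell '.' (not opp) -> no flip
Dir E: first cell '.' (not opp) -> no flip
Dir SW: first cell 'B' (not opp) -> no flip
Dir S: opp run (2,4) capped by B -> flip
Dir SE: first cell '.' (not opp) -> no flip
All flips: (2,4)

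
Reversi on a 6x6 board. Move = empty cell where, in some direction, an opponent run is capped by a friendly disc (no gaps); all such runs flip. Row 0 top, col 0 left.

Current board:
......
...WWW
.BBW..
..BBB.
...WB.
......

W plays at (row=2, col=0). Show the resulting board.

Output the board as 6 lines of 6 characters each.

Place W at (2,0); scan 8 dirs for brackets.
Dir NW: edge -> no flip
Dir N: first cell '.' (not opp) -> no flip
Dir NE: first cell '.' (not opp) -> no flip
Dir W: edge -> no flip
Dir E: opp run (2,1) (2,2) capped by W -> flip
Dir SW: edge -> no flip
Dir S: first cell '.' (not opp) -> no flip
Dir SE: first cell '.' (not opp) -> no flip
All flips: (2,1) (2,2)

Answer: ......
...WWW
WWWW..
..BBB.
...WB.
......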